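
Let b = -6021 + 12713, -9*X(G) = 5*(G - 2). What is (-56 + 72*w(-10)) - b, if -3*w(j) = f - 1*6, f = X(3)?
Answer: -19772/3 ≈ -6590.7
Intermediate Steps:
X(G) = 10/9 - 5*G/9 (X(G) = -5*(G - 2)/9 = -5*(-2 + G)/9 = -(-10 + 5*G)/9 = 10/9 - 5*G/9)
f = -5/9 (f = 10/9 - 5/9*3 = 10/9 - 5/3 = -5/9 ≈ -0.55556)
b = 6692
w(j) = 59/27 (w(j) = -(-5/9 - 1*6)/3 = -(-5/9 - 6)/3 = -⅓*(-59/9) = 59/27)
(-56 + 72*w(-10)) - b = (-56 + 72*(59/27)) - 1*6692 = (-56 + 472/3) - 6692 = 304/3 - 6692 = -19772/3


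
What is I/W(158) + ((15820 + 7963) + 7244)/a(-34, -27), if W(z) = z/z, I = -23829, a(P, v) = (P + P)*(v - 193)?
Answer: -356450813/14960 ≈ -23827.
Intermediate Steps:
a(P, v) = 2*P*(-193 + v) (a(P, v) = (2*P)*(-193 + v) = 2*P*(-193 + v))
W(z) = 1
I/W(158) + ((15820 + 7963) + 7244)/a(-34, -27) = -23829/1 + ((15820 + 7963) + 7244)/((2*(-34)*(-193 - 27))) = -23829*1 + (23783 + 7244)/((2*(-34)*(-220))) = -23829 + 31027/14960 = -356450813/14960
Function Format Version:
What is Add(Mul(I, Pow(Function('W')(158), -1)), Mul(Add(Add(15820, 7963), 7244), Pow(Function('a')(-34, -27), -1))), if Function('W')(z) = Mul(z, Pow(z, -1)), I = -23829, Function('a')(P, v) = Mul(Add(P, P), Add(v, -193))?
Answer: Rational(-356450813, 14960) ≈ -23827.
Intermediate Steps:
Function('a')(P, v) = Mul(2, P, Add(-193, v)) (Function('a')(P, v) = Mul(Mul(2, P), Add(-193, v)) = Mul(2, P, Add(-193, v)))
Function('W')(z) = 1
Add(Mul(I, Pow(Function('W')(158), -1)), Mul(Add(Add(15820, 7963), 7244), Pow(Function('a')(-34, -27), -1))) = Add(Mul(-23829, Pow(1, -1)), Mul(Add(Add(15820, 7963), 7244), Pow(Mul(2, -34, Add(-193, -27)), -1))) = Add(Mul(-23829, 1), Mul(Add(23783, 7244), Pow(Mul(2, -34, -220), -1))) = Add(-23829, Mul(31027, Pow(14960, -1))) = Add(-23829, Mul(31027, Rational(1, 14960))) = Add(-23829, Rational(31027, 14960)) = Rational(-356450813, 14960)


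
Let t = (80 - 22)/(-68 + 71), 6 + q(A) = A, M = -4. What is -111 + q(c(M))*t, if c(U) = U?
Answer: -913/3 ≈ -304.33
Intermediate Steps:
q(A) = -6 + A
t = 58/3 ≈ 19.333
-111 + q(c(M))*t = -111 + (-6 - 4)*(58/3) = -111 - 10*58/3 = -111 - 580/3 = -913/3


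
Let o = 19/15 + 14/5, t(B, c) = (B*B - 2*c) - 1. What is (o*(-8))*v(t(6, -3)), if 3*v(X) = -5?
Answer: 488/9 ≈ 54.222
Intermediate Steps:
t(B, c) = -1 + B² - 2*c (t(B, c) = (B² - 2*c) - 1 = -1 + B² - 2*c)
v(X) = -5/3 (v(X) = (⅓)*(-5) = -5/3)
o = 61/15 (o = 19*(1/15) + 14*(⅕) = 19/15 + 14/5 = 61/15 ≈ 4.0667)
(o*(-8))*v(t(6, -3)) = ((61/15)*(-8))*(-5/3) = -488/15*(-5/3) = 488/9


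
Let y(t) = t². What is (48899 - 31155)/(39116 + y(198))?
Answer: 1109/4895 ≈ 0.22656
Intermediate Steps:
(48899 - 31155)/(39116 + y(198)) = (48899 - 31155)/(39116 + 198²) = 17744/(39116 + 39204) = 17744/78320 = 17744*(1/78320) = 1109/4895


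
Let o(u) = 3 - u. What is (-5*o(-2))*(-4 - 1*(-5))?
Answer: -25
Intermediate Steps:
(-5*o(-2))*(-4 - 1*(-5)) = (-5*(3 - 1*(-2)))*(-4 - 1*(-5)) = (-5*(3 + 2))*(-4 + 5) = -5*5*1 = -25*1 = -25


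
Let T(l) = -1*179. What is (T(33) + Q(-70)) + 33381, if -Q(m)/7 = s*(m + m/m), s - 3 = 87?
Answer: 76672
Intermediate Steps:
s = 90 (s = 3 + 87 = 90)
T(l) = -179
Q(m) = -630 - 630*m (Q(m) = -630*(m + m/m) = -630*(m + 1) = -630*(1 + m) = -7*(90 + 90*m) = -630 - 630*m)
(T(33) + Q(-70)) + 33381 = (-179 + (-630 - 630*(-70))) + 33381 = (-179 + (-630 + 44100)) + 33381 = (-179 + 43470) + 33381 = 43291 + 33381 = 76672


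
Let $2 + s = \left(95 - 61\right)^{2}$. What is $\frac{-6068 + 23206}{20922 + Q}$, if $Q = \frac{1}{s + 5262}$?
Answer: $\frac{109957408}{134235553} \approx 0.81914$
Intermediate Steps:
$s = 1154$ ($s = -2 + \left(95 - 61\right)^{2} = -2 + 34^{2} = -2 + 1156 = 1154$)
$Q = \frac{1}{6416}$ ($Q = \frac{1}{1154 + 5262} = \frac{1}{6416} \approx 0.00015586$)
$\frac{-6068 + 23206}{20922 + Q} = \frac{-6068 + 23206}{20922 + \frac{1}{6416}} = \frac{17138}{\frac{134235553}{6416}} = 17138 \cdot \frac{6416}{134235553} = \frac{109957408}{134235553}$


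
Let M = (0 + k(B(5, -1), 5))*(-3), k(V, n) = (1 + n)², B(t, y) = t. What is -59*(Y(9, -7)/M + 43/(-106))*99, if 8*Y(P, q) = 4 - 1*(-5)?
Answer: 4121799/1696 ≈ 2430.3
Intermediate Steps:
Y(P, q) = 9/8 (Y(P, q) = (4 - 1*(-5))/8 = (4 + 5)/8 = (⅛)*9 = 9/8)
M = -108 (M = (0 + (1 + 5)²)*(-3) = (0 + 6²)*(-3) = (0 + 36)*(-3) = 36*(-3) = -108)
-59*(Y(9, -7)/M + 43/(-106))*99 = -59*((9/8)/(-108) + 43/(-106))*99 = -59*((9/8)*(-1/108) + 43*(-1/106))*99 = -59*(-1/96 - 43/106)*99 = -59*(-2117/5088)*99 = (124903/5088)*99 = 4121799/1696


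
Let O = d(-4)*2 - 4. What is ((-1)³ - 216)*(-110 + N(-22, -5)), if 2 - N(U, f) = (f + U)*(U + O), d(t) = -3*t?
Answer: 35154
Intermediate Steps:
O = 20 (O = -3*(-4)*2 - 4 = 12*2 - 4 = 24 - 4 = 20)
N(U, f) = 2 - (20 + U)*(U + f) (N(U, f) = 2 - (f + U)*(U + 20) = 2 - (U + f)*(20 + U) = 2 - (20 + U)*(U + f))
((-1)³ - 216)*(-110 + N(-22, -5)) = ((-1)³ - 216)*(-110 + (2 - 1*(-22)² - 20*(-22) - 20*(-5) - 1*(-22)*(-5))) = (-1 - 216)*(-110 + (2 - 1*484 + 440 + 100 - 110)) = -217*(-110 + (2 - 484 + 440 + 100 - 110)) = -217*(-110 - 52) = -217*(-162) = 35154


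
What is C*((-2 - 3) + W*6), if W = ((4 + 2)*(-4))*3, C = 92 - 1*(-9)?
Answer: -44137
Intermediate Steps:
C = 101 (C = 92 + 9 = 101)
W = -72 (W = (6*(-4))*3 = -24*3 = -72)
C*((-2 - 3) + W*6) = 101*((-2 - 3) - 72*6) = 101*(-5 - 432) = 101*(-437) = -44137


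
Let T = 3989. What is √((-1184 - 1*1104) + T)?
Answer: 9*√21 ≈ 41.243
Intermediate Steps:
√((-1184 - 1*1104) + T) = √((-1184 - 1*1104) + 3989) = √((-1184 - 1104) + 3989) = √(-2288 + 3989) = √1701 = 9*√21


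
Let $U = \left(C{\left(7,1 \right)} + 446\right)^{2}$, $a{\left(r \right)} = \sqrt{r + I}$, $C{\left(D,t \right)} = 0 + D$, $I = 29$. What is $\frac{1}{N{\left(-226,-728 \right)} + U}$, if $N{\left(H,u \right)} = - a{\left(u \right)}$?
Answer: $\frac{68403}{14036911460} + \frac{i \sqrt{699}}{42110734380} \approx 4.8731 \cdot 10^{-6} + 6.2784 \cdot 10^{-10} i$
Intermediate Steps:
$C{\left(D,t \right)} = D$
$a{\left(r \right)} = \sqrt{29 + r}$ ($a{\left(r \right)} = \sqrt{r + 29} = \sqrt{29 + r}$)
$N{\left(H,u \right)} = - \sqrt{29 + u}$
$U = 205209$ ($U = \left(7 + 446\right)^{2} = 453^{2} = 205209$)
$\frac{1}{N{\left(-226,-728 \right)} + U} = \frac{1}{- \sqrt{29 - 728} + 205209} = \frac{1}{- \sqrt{-699} + 205209} = \frac{1}{- i \sqrt{699} + 205209} = \frac{1}{205209 - i \sqrt{699}}$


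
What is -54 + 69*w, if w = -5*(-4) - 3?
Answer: 1119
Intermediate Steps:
w = 17 (w = 20 - 3 = 17)
-54 + 69*w = -54 + 69*17 = -54 + 1173 = 1119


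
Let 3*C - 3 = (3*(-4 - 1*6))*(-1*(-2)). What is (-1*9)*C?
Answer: 171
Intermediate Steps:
C = -19 (C = 1 + ((3*(-4 - 1*6))*(-1*(-2)))/3 = 1 + ((3*(-4 - 6))*2)/3 = 1 + ((3*(-10))*2)/3 = 1 + (-30*2)/3 = 1 + (⅓)*(-60) = 1 - 20 = -19)
(-1*9)*C = -1*9*(-19) = -9*(-19) = 171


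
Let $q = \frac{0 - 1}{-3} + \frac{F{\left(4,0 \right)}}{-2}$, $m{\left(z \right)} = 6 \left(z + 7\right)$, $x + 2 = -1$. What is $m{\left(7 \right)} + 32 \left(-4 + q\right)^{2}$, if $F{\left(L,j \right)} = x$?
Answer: $\frac{2108}{9} \approx 234.22$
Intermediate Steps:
$x = -3$ ($x = -2 - 1 = -3$)
$F{\left(L,j \right)} = -3$
$m{\left(z \right)} = 42 + 6 z$ ($m{\left(z \right)} = 6 \left(7 + z\right) = 42 + 6 z$)
$q = \frac{11}{6}$ ($q = \frac{0 - 1}{-3} - \frac{3}{-2} = \left(-1\right) \left(- \frac{1}{3}\right) - - \frac{3}{2} = \frac{1}{3} + \frac{3}{2} = \frac{11}{6} \approx 1.8333$)
$m{\left(7 \right)} + 32 \left(-4 + q\right)^{2} = \left(42 + 6 \cdot 7\right) + 32 \left(-4 + \frac{11}{6}\right)^{2} = \left(42 + 42\right) + 32 \left(- \frac{13}{6}\right)^{2} = 84 + 32 \cdot \frac{169}{36} = 84 + \frac{1352}{9} = \frac{2108}{9}$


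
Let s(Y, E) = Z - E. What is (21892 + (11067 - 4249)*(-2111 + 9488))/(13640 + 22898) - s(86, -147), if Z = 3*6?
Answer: 22144754/18269 ≈ 1212.1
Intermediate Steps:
Z = 18
s(Y, E) = 18 - E
(21892 + (11067 - 4249)*(-2111 + 9488))/(13640 + 22898) - s(86, -147) = (21892 + (11067 - 4249)*(-2111 + 9488))/(13640 + 22898) - (18 - 1*(-147)) = (21892 + 6818*7377)/36538 - (18 + 147) = (21892 + 50296386)*(1/36538) - 1*165 = 50318278*(1/36538) - 165 = 25159139/18269 - 165 = 22144754/18269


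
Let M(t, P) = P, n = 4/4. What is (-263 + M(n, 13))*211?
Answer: -52750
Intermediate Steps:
n = 1 (n = 4*(¼) = 1)
(-263 + M(n, 13))*211 = (-263 + 13)*211 = -250*211 = -52750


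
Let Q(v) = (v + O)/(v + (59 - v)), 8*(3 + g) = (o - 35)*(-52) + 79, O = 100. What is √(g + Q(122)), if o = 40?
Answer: I*√1217642/236 ≈ 4.6757*I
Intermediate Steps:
g = -205/8 (g = -3 + ((40 - 35)*(-52) + 79)/8 = -3 + (5*(-52) + 79)/8 = -3 + (-260 + 79)/8 = -3 + (⅛)*(-181) = -3 - 181/8 = -205/8 ≈ -25.625)
Q(v) = 100/59 + v/59 (Q(v) = (v + 100)/(v + (59 - v)) = (100 + v)/59 = (100 + v)*(1/59) = 100/59 + v/59)
√(g + Q(122)) = √(-205/8 + (100/59 + (1/59)*122)) = √(-205/8 + (100/59 + 122/59)) = √(-205/8 + 222/59) = √(-10319/472) = I*√1217642/236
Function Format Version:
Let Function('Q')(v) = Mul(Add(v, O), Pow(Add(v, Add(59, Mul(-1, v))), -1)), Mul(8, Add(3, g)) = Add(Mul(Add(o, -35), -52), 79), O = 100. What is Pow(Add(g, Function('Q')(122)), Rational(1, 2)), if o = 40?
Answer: Mul(Rational(1, 236), I, Pow(1217642, Rational(1, 2))) ≈ Mul(4.6757, I)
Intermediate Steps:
g = Rational(-205, 8) (g = Add(-3, Mul(Rational(1, 8), Add(Mul(Add(40, -35), -52), 79))) = Add(-3, Mul(Rational(1, 8), Add(Mul(5, -52), 79))) = Add(-3, Mul(Rational(1, 8), Add(-260, 79))) = Add(-3, Mul(Rational(1, 8), -181)) = Add(-3, Rational(-181, 8)) = Rational(-205, 8) ≈ -25.625)
Function('Q')(v) = Add(Rational(100, 59), Mul(Rational(1, 59), v)) (Function('Q')(v) = Mul(Add(v, 100), Pow(Add(v, Add(59, Mul(-1, v))), -1)) = Mul(Add(100, v), Pow(59, -1)) = Mul(Add(100, v), Rational(1, 59)) = Add(Rational(100, 59), Mul(Rational(1, 59), v)))
Pow(Add(g, Function('Q')(122)), Rational(1, 2)) = Pow(Add(Rational(-205, 8), Add(Rational(100, 59), Mul(Rational(1, 59), 122))), Rational(1, 2)) = Pow(Add(Rational(-205, 8), Add(Rational(100, 59), Rational(122, 59))), Rational(1, 2)) = Pow(Add(Rational(-205, 8), Rational(222, 59)), Rational(1, 2)) = Pow(Rational(-10319, 472), Rational(1, 2)) = Mul(Rational(1, 236), I, Pow(1217642, Rational(1, 2)))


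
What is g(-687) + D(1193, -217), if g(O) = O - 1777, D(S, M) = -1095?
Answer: -3559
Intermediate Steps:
g(O) = -1777 + O
g(-687) + D(1193, -217) = (-1777 - 687) - 1095 = -2464 - 1095 = -3559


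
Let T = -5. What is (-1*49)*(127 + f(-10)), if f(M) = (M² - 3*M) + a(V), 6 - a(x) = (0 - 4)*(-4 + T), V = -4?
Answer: -11123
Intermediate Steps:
a(x) = -30 (a(x) = 6 - (0 - 4)*(-4 - 5) = 6 - (-4)*(-9) = 6 - 1*36 = 6 - 36 = -30)
f(M) = -30 + M² - 3*M (f(M) = (M² - 3*M) - 30 = -30 + M² - 3*M)
(-1*49)*(127 + f(-10)) = (-1*49)*(127 + (-30 + (-10)² - 3*(-10))) = -49*(127 + (-30 + 100 + 30)) = -49*(127 + 100) = -49*227 = -11123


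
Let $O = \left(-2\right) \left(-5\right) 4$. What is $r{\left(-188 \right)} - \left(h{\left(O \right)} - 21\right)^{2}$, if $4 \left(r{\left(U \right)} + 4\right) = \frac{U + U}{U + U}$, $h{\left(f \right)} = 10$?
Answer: $- \frac{499}{4} \approx -124.75$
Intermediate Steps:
$O = 40$ ($O = 10 \cdot 4 = 40$)
$r{\left(U \right)} = - \frac{15}{4}$ ($r{\left(U \right)} = -4 + \frac{\left(U + U\right) \frac{1}{U + U}}{4} = -4 + \frac{2 U \frac{1}{2 U}}{4} = -4 + \frac{1}{4} \cdot 1 = -4 + \frac{1}{4} = - \frac{15}{4}$)
$r{\left(-188 \right)} - \left(h{\left(O \right)} - 21\right)^{2} = - \frac{15}{4} - \left(10 - 21\right)^{2} = - \frac{15}{4} - \left(-11\right)^{2} = - \frac{15}{4} - 121 = - \frac{499}{4}$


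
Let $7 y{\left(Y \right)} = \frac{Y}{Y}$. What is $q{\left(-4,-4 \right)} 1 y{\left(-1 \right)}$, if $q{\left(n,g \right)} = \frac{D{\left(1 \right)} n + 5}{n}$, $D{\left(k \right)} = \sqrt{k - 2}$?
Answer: $- \frac{5}{28} + \frac{i}{7} \approx -0.17857 + 0.14286 i$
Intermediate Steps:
$D{\left(k \right)} = \sqrt{-2 + k}$
$y{\left(Y \right)} = \frac{1}{7}$ ($y{\left(Y \right)} = \frac{Y \frac{1}{Y}}{7} = \frac{1}{7} \cdot 1 = \frac{1}{7}$)
$q{\left(n,g \right)} = \frac{5 + i n}{n}$ ($q{\left(n,g \right)} = \frac{\sqrt{-2 + 1} n + 5}{n} = \frac{\sqrt{-1} n + 5}{n} = \frac{i n + 5}{n} = \frac{5 + i n}{n}$)
$q{\left(-4,-4 \right)} 1 y{\left(-1 \right)} = \left(i + \frac{5}{-4}\right) 1 \cdot \frac{1}{7} = \left(i + 5 \left(- \frac{1}{4}\right)\right) 1 \cdot \frac{1}{7} = \left(i - \frac{5}{4}\right) 1 \cdot \frac{1}{7} = \left(- \frac{5}{4} + i\right) 1 \cdot \frac{1}{7} = \left(- \frac{5}{4} + i\right) \frac{1}{7} = - \frac{5}{28} + \frac{i}{7}$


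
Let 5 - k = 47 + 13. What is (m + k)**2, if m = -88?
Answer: 20449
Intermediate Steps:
k = -55 (k = 5 - (47 + 13) = 5 - 1*60 = 5 - 60 = -55)
(m + k)**2 = (-88 - 55)**2 = (-143)**2 = 20449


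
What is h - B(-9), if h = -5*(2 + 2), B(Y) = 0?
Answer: -20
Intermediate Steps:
h = -20 (h = -5*4 = -20)
h - B(-9) = -20 - 1*0 = -20 + 0 = -20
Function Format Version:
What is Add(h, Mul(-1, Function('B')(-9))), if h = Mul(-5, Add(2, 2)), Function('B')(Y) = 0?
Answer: -20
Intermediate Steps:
h = -20 (h = Mul(-5, 4) = -20)
Add(h, Mul(-1, Function('B')(-9))) = Add(-20, Mul(-1, 0)) = Add(-20, 0) = -20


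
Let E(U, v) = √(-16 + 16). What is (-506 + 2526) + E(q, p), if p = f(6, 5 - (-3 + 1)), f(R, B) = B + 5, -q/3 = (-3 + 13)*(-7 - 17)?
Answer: 2020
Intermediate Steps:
q = 720 (q = -3*(-3 + 13)*(-7 - 17) = -30*(-24) = -3*(-240) = 720)
f(R, B) = 5 + B
p = 12 (p = 5 + (5 - (-3 + 1)) = 5 + (5 - 1*(-2)) = 5 + (5 + 2) = 5 + 7 = 12)
E(U, v) = 0 (E(U, v) = √0 = 0)
(-506 + 2526) + E(q, p) = (-506 + 2526) + 0 = 2020 + 0 = 2020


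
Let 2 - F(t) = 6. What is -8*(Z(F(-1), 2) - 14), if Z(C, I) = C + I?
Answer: 128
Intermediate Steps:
F(t) = -4 (F(t) = 2 - 1*6 = 2 - 6 = -4)
-8*(Z(F(-1), 2) - 14) = -8*((-4 + 2) - 14) = -8*(-2 - 14) = -8*(-16) = 128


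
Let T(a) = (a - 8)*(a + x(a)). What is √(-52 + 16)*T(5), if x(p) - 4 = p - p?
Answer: -162*I ≈ -162.0*I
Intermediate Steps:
x(p) = 4 (x(p) = 4 + (p - p) = 4 + 0 = 4)
T(a) = (-8 + a)*(4 + a) (T(a) = (a - 8)*(a + 4) = (-8 + a)*(4 + a))
√(-52 + 16)*T(5) = √(-52 + 16)*(-32 + 5² - 4*5) = √(-36)*(-32 + 25 - 20) = (6*I)*(-27) = -162*I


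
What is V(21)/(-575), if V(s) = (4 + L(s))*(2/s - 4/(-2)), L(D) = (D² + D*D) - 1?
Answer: -2596/805 ≈ -3.2248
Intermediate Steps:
L(D) = -1 + 2*D² (L(D) = (D² + D²) - 1 = 2*D² - 1 = -1 + 2*D²)
V(s) = (2 + 2/s)*(3 + 2*s²) (V(s) = (4 + (-1 + 2*s²))*(2/s - 4/(-2)) = (3 + 2*s²)*(2/s - 4*(-½)) = (3 + 2*s²)*(2/s + 2) = (3 + 2*s²)*(2 + 2/s) = (2 + 2/s)*(3 + 2*s²))
V(21)/(-575) = (6 + 4*21 + 4*21² + 6/21)/(-575) = (6 + 84 + 4*441 + 6*(1/21))*(-1/575) = (6 + 84 + 1764 + 2/7)*(-1/575) = (12980/7)*(-1/575) = -2596/805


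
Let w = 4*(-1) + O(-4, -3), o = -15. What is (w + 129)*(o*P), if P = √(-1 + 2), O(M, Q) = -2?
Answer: -1845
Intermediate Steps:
P = 1 (P = √1 = 1)
w = -6 (w = 4*(-1) - 2 = -4 - 2 = -6)
(w + 129)*(o*P) = (-6 + 129)*(-15*1) = 123*(-15) = -1845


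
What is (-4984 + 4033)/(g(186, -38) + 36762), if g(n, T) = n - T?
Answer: -951/36986 ≈ -0.025712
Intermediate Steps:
(-4984 + 4033)/(g(186, -38) + 36762) = (-4984 + 4033)/((186 - 1*(-38)) + 36762) = -951/((186 + 38) + 36762) = -951/(224 + 36762) = -951/36986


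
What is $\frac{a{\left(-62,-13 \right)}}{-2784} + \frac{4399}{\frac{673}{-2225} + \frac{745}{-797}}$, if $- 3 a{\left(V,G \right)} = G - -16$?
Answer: $- \frac{10858791394597}{3054056352} \approx -3555.5$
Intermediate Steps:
$a{\left(V,G \right)} = - \frac{16}{3} - \frac{G}{3}$ ($a{\left(V,G \right)} = - \frac{G - -16}{3} = - \frac{G + 16}{3} = - \frac{16 + G}{3} = - \frac{16}{3} - \frac{G}{3}$)
$\frac{a{\left(-62,-13 \right)}}{-2784} + \frac{4399}{\frac{673}{-2225} + \frac{745}{-797}} = \frac{- \frac{16}{3} - - \frac{13}{3}}{-2784} + \frac{4399}{\frac{673}{-2225} + \frac{745}{-797}} = \left(- \frac{16}{3} + \frac{13}{3}\right) \left(- \frac{1}{2784}\right) + \frac{4399}{673 \left(- \frac{1}{2225}\right) + 745 \left(- \frac{1}{797}\right)} = \left(-1\right) \left(- \frac{1}{2784}\right) + \frac{4399}{- \frac{673}{2225} - \frac{745}{797}} = \frac{1}{2784} + \frac{4399}{- \frac{2194006}{1773325}} = \frac{1}{2784} + 4399 \left(- \frac{1773325}{2194006}\right) = \frac{1}{2784} - \frac{7800856675}{2194006} = - \frac{10858791394597}{3054056352}$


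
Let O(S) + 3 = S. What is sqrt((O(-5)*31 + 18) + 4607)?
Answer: sqrt(4377) ≈ 66.159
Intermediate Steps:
O(S) = -3 + S
sqrt((O(-5)*31 + 18) + 4607) = sqrt(((-3 - 5)*31 + 18) + 4607) = sqrt((-8*31 + 18) + 4607) = sqrt((-248 + 18) + 4607) = sqrt(-230 + 4607) = sqrt(4377)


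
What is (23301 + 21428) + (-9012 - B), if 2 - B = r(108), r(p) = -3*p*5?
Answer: 34095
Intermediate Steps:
r(p) = -15*p
B = 1622 (B = 2 - (-15)*108 = 2 - 1*(-1620) = 2 + 1620 = 1622)
(23301 + 21428) + (-9012 - B) = (23301 + 21428) + (-9012 - 1*1622) = 44729 + (-9012 - 1622) = 44729 - 10634 = 34095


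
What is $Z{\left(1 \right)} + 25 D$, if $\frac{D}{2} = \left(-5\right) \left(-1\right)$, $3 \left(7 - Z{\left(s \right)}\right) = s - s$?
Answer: $257$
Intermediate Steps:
$Z{\left(s \right)} = 7$ ($Z{\left(s \right)} = 7 - \frac{s - s}{3} = 7 - 0 = 7 + 0 = 7$)
$D = 10$ ($D = 2 \left(\left(-5\right) \left(-1\right)\right) = 2 \cdot 5 = 10$)
$Z{\left(1 \right)} + 25 D = 7 + 25 \cdot 10 = 7 + 250 = 257$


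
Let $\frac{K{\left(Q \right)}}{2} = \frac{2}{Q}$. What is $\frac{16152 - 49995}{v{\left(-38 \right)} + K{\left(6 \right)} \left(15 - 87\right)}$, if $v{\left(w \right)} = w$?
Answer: $\frac{33843}{86} \approx 393.52$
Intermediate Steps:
$K{\left(Q \right)} = \frac{4}{Q}$ ($K{\left(Q \right)} = 2 \frac{2}{Q} = \frac{4}{Q}$)
$\frac{16152 - 49995}{v{\left(-38 \right)} + K{\left(6 \right)} \left(15 - 87\right)} = \frac{16152 - 49995}{-38 + \frac{4}{6} \left(15 - 87\right)} = - \frac{33843}{-38 + 4 \cdot \frac{1}{6} \left(-72\right)} = - \frac{33843}{-38 + \frac{2}{3} \left(-72\right)} = - \frac{33843}{-38 - 48} = - \frac{33843}{-86} = \left(-33843\right) \left(- \frac{1}{86}\right) = \frac{33843}{86}$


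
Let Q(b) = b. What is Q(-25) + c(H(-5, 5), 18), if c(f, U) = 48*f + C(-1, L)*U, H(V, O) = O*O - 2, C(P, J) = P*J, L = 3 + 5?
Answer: 935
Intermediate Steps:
L = 8
C(P, J) = J*P
H(V, O) = -2 + O**2 (H(V, O) = O**2 - 2 = -2 + O**2)
c(f, U) = -8*U + 48*f (c(f, U) = 48*f + (8*(-1))*U = 48*f - 8*U = -8*U + 48*f)
Q(-25) + c(H(-5, 5), 18) = -25 + (-8*18 + 48*(-2 + 5**2)) = -25 + (-144 + 48*(-2 + 25)) = -25 + (-144 + 48*23) = -25 + (-144 + 1104) = -25 + 960 = 935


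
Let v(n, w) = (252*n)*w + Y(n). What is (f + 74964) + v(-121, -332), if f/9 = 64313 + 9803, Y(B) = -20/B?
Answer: 1314707612/121 ≈ 1.0865e+7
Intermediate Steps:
f = 667044 (f = 9*(64313 + 9803) = 9*74116 = 667044)
v(n, w) = -20/n + 252*n*w (v(n, w) = (252*n)*w - 20/n = 252*n*w - 20/n = -20/n + 252*n*w)
(f + 74964) + v(-121, -332) = (667044 + 74964) + (-20/(-121) + 252*(-121)*(-332)) = 742008 + (-20*(-1/121) + 10123344) = 742008 + (20/121 + 10123344) = 742008 + 1224924644/121 = 1314707612/121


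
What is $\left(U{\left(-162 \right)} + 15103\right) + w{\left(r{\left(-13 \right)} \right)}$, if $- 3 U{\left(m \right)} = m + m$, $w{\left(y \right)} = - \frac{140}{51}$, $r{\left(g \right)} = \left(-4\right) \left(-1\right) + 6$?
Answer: $\frac{775621}{51} \approx 15208.0$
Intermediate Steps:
$r{\left(g \right)} = 10$ ($r{\left(g \right)} = 4 + 6 = 10$)
$w{\left(y \right)} = - \frac{140}{51}$ ($w{\left(y \right)} = \left(-140\right) \frac{1}{51} = - \frac{140}{51}$)
$U{\left(m \right)} = - \frac{2 m}{3}$ ($U{\left(m \right)} = - \frac{m + m}{3} = - \frac{2 m}{3}$)
$\left(U{\left(-162 \right)} + 15103\right) + w{\left(r{\left(-13 \right)} \right)} = \left(\left(- \frac{2}{3}\right) \left(-162\right) + 15103\right) - \frac{140}{51} = \left(108 + 15103\right) - \frac{140}{51} = 15211 - \frac{140}{51} = \frac{775621}{51}$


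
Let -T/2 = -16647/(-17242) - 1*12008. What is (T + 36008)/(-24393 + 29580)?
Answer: 172483419/14905709 ≈ 11.572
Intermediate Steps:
T = 207025289/8621 (T = -2*(-16647/(-17242) - 1*12008) = -2*(-16647*(-1/17242) - 12008) = -2*(16647/17242 - 12008) = -2*(-207025289/17242) = 207025289/8621 ≈ 24014.)
(T + 36008)/(-24393 + 29580) = (207025289/8621 + 36008)/(-24393 + 29580) = (517450257/8621)/5187 = (517450257/8621)*(1/5187) = 172483419/14905709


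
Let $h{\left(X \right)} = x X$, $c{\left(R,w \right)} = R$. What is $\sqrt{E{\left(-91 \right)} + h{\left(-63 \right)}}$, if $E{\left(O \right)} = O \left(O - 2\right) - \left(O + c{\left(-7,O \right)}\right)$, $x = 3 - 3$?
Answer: $\sqrt{8561} \approx 92.526$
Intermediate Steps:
$x = 0$ ($x = 3 - 3 = 0$)
$h{\left(X \right)} = 0$ ($h{\left(X \right)} = 0 X = 0$)
$E{\left(O \right)} = 7 - O + O \left(-2 + O\right)$ ($E{\left(O \right)} = O \left(O - 2\right) - \left(O - 7\right) = O \left(-2 + O\right) - \left(-7 + O\right) = 7 - O + O \left(-2 + O\right)$)
$\sqrt{E{\left(-91 \right)} + h{\left(-63 \right)}} = \sqrt{\left(7 + \left(-91\right)^{2} - -273\right) + 0} = \sqrt{\left(7 + 8281 + 273\right) + 0} = \sqrt{8561 + 0} = \sqrt{8561}$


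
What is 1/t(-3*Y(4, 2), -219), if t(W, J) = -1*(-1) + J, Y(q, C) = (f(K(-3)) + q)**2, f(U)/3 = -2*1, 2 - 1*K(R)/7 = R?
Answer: -1/218 ≈ -0.0045872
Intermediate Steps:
K(R) = 14 - 7*R
f(U) = -6 (f(U) = 3*(-2*1) = 3*(-2) = -6)
Y(q, C) = (-6 + q)**2
t(W, J) = 1 + J
1/t(-3*Y(4, 2), -219) = 1/(1 - 219) = 1/(-218) = -1/218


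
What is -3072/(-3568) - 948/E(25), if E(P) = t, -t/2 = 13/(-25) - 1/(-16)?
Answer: -14081888/13603 ≈ -1035.2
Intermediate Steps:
t = 183/200 (t = -2*(13/(-25) - 1/(-16)) = -2*(13*(-1/25) - 1*(-1/16)) = -2*(-13/25 + 1/16) = -2*(-183/400) = 183/200 ≈ 0.91500)
E(P) = 183/200
-3072/(-3568) - 948/E(25) = -3072/(-3568) - 948/183/200 = -3072*(-1/3568) - 948*200/183 = 192/223 - 63200/61 = -14081888/13603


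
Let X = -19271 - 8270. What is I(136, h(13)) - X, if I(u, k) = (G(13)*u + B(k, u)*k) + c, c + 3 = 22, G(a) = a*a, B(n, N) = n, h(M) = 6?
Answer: 50580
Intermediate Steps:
G(a) = a²
c = 19 (c = -3 + 22 = 19)
I(u, k) = 19 + k² + 169*u (I(u, k) = (13²*u + k*k) + 19 = (169*u + k²) + 19 = (k² + 169*u) + 19 = 19 + k² + 169*u)
X = -27541
I(136, h(13)) - X = (19 + 6² + 169*136) - 1*(-27541) = (19 + 36 + 22984) + 27541 = 23039 + 27541 = 50580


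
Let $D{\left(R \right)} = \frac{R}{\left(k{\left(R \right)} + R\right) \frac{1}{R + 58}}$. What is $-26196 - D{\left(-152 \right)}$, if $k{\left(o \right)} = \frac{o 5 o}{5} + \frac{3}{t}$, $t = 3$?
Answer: $- \frac{601291076}{22953} \approx -26197.0$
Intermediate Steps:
$k{\left(o \right)} = 1 + o^{2}$ ($k{\left(o \right)} = \frac{o 5 o}{5} + \frac{3}{3} = 5 o o \frac{1}{5} + 3 \cdot \frac{1}{3} = 5 o^{2} \cdot \frac{1}{5} + 1 = o^{2} + 1 = 1 + o^{2}$)
$D{\left(R \right)} = \frac{R \left(58 + R\right)}{1 + R + R^{2}}$ ($D{\left(R \right)} = \frac{R}{\left(\left(1 + R^{2}\right) + R\right) \frac{1}{R + 58}} = \frac{R}{\left(1 + R + R^{2}\right) \frac{1}{58 + R}} = \frac{R}{\frac{1}{58 + R} \left(1 + R + R^{2}\right)} = R \frac{58 + R}{1 + R + R^{2}} = \frac{R \left(58 + R\right)}{1 + R + R^{2}}$)
$-26196 - D{\left(-152 \right)} = -26196 - - \frac{152 \left(58 - 152\right)}{1 - 152 + \left(-152\right)^{2}} = -26196 - \left(-152\right) \frac{1}{1 - 152 + 23104} \left(-94\right) = -26196 - \left(-152\right) \frac{1}{22953} \left(-94\right) = -26196 - \frac{14288}{22953} = - \frac{601291076}{22953}$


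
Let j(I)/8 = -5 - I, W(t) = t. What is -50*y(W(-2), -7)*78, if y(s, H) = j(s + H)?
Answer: -124800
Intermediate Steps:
j(I) = -40 - 8*I (j(I) = 8*(-5 - I) = -40 - 8*I)
y(s, H) = -40 - 8*H - 8*s (y(s, H) = -40 - 8*(s + H) = -40 - 8*(H + s) = -40 + (-8*H - 8*s) = -40 - 8*H - 8*s)
-50*y(W(-2), -7)*78 = -50*(-40 - 8*(-7) - 8*(-2))*78 = -50*(-40 + 56 + 16)*78 = -50*32*78 = -1600*78 = -124800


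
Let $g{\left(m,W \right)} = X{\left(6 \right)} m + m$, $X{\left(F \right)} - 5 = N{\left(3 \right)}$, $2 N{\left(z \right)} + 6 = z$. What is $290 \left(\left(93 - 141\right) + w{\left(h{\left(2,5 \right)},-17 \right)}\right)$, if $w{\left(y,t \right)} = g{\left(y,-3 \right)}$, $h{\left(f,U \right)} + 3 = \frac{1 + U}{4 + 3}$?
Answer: $- \frac{117015}{7} \approx -16716.0$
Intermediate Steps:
$h{\left(f,U \right)} = - \frac{20}{7} + \frac{U}{7}$ ($h{\left(f,U \right)} = -3 + \frac{1 + U}{4 + 3} = -3 + \frac{1 + U}{7} = -3 + \left(1 + U\right) \frac{1}{7} = -3 + \left(\frac{1}{7} + \frac{U}{7}\right) = - \frac{20}{7} + \frac{U}{7}$)
$N{\left(z \right)} = -3 + \frac{z}{2}$
$X{\left(F \right)} = \frac{7}{2}$ ($X{\left(F \right)} = 5 + \left(-3 + \frac{1}{2} \cdot 3\right) = 5 + \left(-3 + \frac{3}{2}\right) = 5 - \frac{3}{2} = \frac{7}{2}$)
$g{\left(m,W \right)} = \frac{9 m}{2}$ ($g{\left(m,W \right)} = \frac{7 m}{2} + m = \frac{9 m}{2}$)
$w{\left(y,t \right)} = \frac{9 y}{2}$
$290 \left(\left(93 - 141\right) + w{\left(h{\left(2,5 \right)},-17 \right)}\right) = 290 \left(\left(93 - 141\right) + \frac{9 \left(- \frac{20}{7} + \frac{1}{7} \cdot 5\right)}{2}\right) = 290 \left(-48 + \frac{9 \left(- \frac{20}{7} + \frac{5}{7}\right)}{2}\right) = 290 \left(-48 + \frac{9}{2} \left(- \frac{15}{7}\right)\right) = 290 \left(-48 - \frac{135}{14}\right) = 290 \left(- \frac{807}{14}\right) = - \frac{117015}{7}$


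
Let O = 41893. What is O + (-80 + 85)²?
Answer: 41918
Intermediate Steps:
O + (-80 + 85)² = 41893 + (-80 + 85)² = 41893 + 5² = 41893 + 25 = 41918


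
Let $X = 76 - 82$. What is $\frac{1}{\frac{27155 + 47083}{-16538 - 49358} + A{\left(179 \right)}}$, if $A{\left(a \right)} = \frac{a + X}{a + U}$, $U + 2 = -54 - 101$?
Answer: $\frac{362428}{2441693} \approx 0.14843$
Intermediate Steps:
$U = -157$ ($U = -2 - 155 = -157$)
$X = -6$
$A{\left(a \right)} = \frac{-6 + a}{-157 + a}$ ($A{\left(a \right)} = \frac{a - 6}{a - 157} = \frac{-6 + a}{-157 + a}$)
$\frac{1}{\frac{27155 + 47083}{-16538 - 49358} + A{\left(179 \right)}} = \frac{1}{\frac{27155 + 47083}{-16538 - 49358} + \frac{-6 + 179}{-157 + 179}} = \frac{1}{\frac{74238}{-65896} + \frac{1}{22} \cdot 173} = \frac{1}{74238 \left(- \frac{1}{65896}\right) + \frac{1}{22} \cdot 173} = \frac{1}{- \frac{37119}{32948} + \frac{173}{22}} = \frac{1}{\frac{2441693}{362428}} = \frac{362428}{2441693}$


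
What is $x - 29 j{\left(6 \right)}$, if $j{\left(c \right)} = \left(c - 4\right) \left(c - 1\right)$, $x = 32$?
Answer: $-258$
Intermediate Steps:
$j{\left(c \right)} = \left(-1 + c\right) \left(-4 + c\right)$ ($j{\left(c \right)} = \left(-4 + c\right) \left(-1 + c\right) = \left(-1 + c\right) \left(-4 + c\right)$)
$x - 29 j{\left(6 \right)} = 32 - 29 \left(4 + 6^{2} - 30\right) = 32 - 29 \left(4 + 36 - 30\right) = 32 - 290 = -258$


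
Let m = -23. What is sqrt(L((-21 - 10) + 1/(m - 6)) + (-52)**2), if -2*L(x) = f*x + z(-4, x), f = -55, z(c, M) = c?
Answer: 22*sqrt(3219)/29 ≈ 43.041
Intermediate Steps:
L(x) = 2 + 55*x/2 (L(x) = -(-55*x - 4)/2 = -(-4 - 55*x)/2 = 2 + 55*x/2)
sqrt(L((-21 - 10) + 1/(m - 6)) + (-52)**2) = sqrt((2 + 55*((-21 - 10) + 1/(-23 - 6))/2) + (-52)**2) = sqrt((2 + 55*(-31 + 1/(-29))/2) + 2704) = sqrt((2 + 55*(-31 - 1/29)/2) + 2704) = sqrt((2 + (55/2)*(-900/29)) + 2704) = sqrt((2 - 24750/29) + 2704) = sqrt(-24692/29 + 2704) = sqrt(53724/29) = 22*sqrt(3219)/29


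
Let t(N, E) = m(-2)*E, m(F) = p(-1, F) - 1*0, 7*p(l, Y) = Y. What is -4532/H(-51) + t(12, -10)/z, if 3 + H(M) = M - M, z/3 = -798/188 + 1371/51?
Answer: 76509844/50645 ≈ 1510.7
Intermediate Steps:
p(l, Y) = Y/7
z = 108525/1598 (z = 3*(-798/188 + 1371/51) = 3*(-798*1/188 + 1371*(1/51)) = 3*(-399/94 + 457/17) = 3*(36175/1598) = 108525/1598 ≈ 67.913)
H(M) = -3 (H(M) = -3 + (M - M) = -3 + 0 = -3)
m(F) = F/7 (m(F) = F/7 - 1*0 = F/7 + 0 = F/7)
t(N, E) = -2*E/7 (t(N, E) = ((1/7)*(-2))*E = -2*E/7)
-4532/H(-51) + t(12, -10)/z = -4532/(-3) + (-2/7*(-10))/(108525/1598) = -4532*(-1/3) + (20/7)*(1598/108525) = 4532/3 + 6392/151935 = 76509844/50645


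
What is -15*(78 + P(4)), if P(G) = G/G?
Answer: -1185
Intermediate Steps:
P(G) = 1
-15*(78 + P(4)) = -15*(78 + 1) = -15*79 = -1185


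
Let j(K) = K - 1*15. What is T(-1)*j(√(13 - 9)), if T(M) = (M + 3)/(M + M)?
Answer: 13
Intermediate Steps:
T(M) = (3 + M)/(2*M) (T(M) = (3 + M)/((2*M)) = (3 + M)*(1/(2*M)) = (3 + M)/(2*M))
j(K) = -15 + K (j(K) = K - 15 = -15 + K)
T(-1)*j(√(13 - 9)) = ((½)*(3 - 1)/(-1))*(-15 + √(13 - 9)) = ((½)*(-1)*2)*(-15 + √4) = -(-15 + 2) = -1*(-13) = 13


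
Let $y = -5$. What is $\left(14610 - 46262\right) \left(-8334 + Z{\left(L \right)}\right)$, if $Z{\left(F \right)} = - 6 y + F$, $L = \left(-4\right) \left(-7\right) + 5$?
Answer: $261793692$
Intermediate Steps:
$L = 33$ ($L = 28 + 5 = 33$)
$Z{\left(F \right)} = 30 + F$ ($Z{\left(F \right)} = \left(-6\right) \left(-5\right) + F = 30 + F$)
$\left(14610 - 46262\right) \left(-8334 + Z{\left(L \right)}\right) = \left(14610 - 46262\right) \left(-8334 + \left(30 + 33\right)\right) = - 31652 \left(-8334 + 63\right) = \left(-31652\right) \left(-8271\right) = 261793692$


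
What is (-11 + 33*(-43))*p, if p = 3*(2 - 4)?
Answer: 8580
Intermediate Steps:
p = -6 (p = 3*(-2) = -6)
(-11 + 33*(-43))*p = (-11 + 33*(-43))*(-6) = (-11 - 1419)*(-6) = -1430*(-6) = 8580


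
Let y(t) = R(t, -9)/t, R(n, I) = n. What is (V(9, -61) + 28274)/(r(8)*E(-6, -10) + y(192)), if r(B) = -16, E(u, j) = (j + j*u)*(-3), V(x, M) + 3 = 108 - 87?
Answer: 28292/2401 ≈ 11.783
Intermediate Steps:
V(x, M) = 18 (V(x, M) = -3 + (108 - 87) = -3 + 21 = 18)
y(t) = 1 (y(t) = t/t = 1)
E(u, j) = -3*j - 3*j*u
(V(9, -61) + 28274)/(r(8)*E(-6, -10) + y(192)) = (18 + 28274)/(-(-48)*(-10)*(1 - 6) + 1) = 28292/(-(-48)*(-10)*(-5) + 1) = 28292/(-16*(-150) + 1) = 28292/(2400 + 1) = 28292/2401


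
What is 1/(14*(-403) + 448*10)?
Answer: -1/1162 ≈ -0.00086058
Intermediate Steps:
1/(14*(-403) + 448*10) = 1/(-5642 + 4480) = 1/(-1162) = -1/1162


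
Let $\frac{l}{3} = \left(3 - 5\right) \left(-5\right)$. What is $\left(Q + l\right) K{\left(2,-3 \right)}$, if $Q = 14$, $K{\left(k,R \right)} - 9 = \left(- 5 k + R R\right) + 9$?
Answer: $748$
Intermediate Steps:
$K{\left(k,R \right)} = 18 + R^{2} - 5 k$ ($K{\left(k,R \right)} = 9 + \left(\left(- 5 k + R R\right) + 9\right) = 9 + \left(\left(- 5 k + R^{2}\right) + 9\right) = 9 + \left(\left(R^{2} - 5 k\right) + 9\right) = 9 + \left(9 + R^{2} - 5 k\right) = 18 + R^{2} - 5 k$)
$l = 30$ ($l = 3 \left(3 - 5\right) \left(-5\right) = 3 \left(\left(-2\right) \left(-5\right)\right) = 3 \cdot 10 = 30$)
$\left(Q + l\right) K{\left(2,-3 \right)} = \left(14 + 30\right) \left(18 + \left(-3\right)^{2} - 10\right) = 44 \left(18 + 9 - 10\right) = 44 \cdot 17 = 748$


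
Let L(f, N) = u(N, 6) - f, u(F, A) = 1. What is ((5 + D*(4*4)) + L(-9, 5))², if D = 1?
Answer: 961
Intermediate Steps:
L(f, N) = 1 - f
((5 + D*(4*4)) + L(-9, 5))² = ((5 + 1*(4*4)) + (1 - 1*(-9)))² = ((5 + 1*16) + (1 + 9))² = ((5 + 16) + 10)² = (21 + 10)² = 31² = 961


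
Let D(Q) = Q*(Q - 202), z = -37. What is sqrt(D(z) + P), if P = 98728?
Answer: sqrt(107571) ≈ 327.98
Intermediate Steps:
D(Q) = Q*(-202 + Q)
sqrt(D(z) + P) = sqrt(-37*(-202 - 37) + 98728) = sqrt(-37*(-239) + 98728) = sqrt(8843 + 98728) = sqrt(107571)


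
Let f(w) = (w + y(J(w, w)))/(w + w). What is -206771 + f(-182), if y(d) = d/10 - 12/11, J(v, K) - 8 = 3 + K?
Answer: -8279088819/40040 ≈ -2.0677e+5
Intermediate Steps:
J(v, K) = 11 + K (J(v, K) = 8 + (3 + K) = 11 + K)
y(d) = -12/11 + d/10 (y(d) = d*(1/10) - 12*1/11 = d/10 - 12/11 = -12/11 + d/10)
f(w) = (1/110 + 11*w/10)/(2*w) (f(w) = (w + (-12/11 + (11 + w)/10))/(w + w) = (w + (-12/11 + (11/10 + w/10)))/((2*w)) = (w + (1/110 + w/10))*(1/(2*w)) = (1/110 + 11*w/10)*(1/(2*w)) = (1/110 + 11*w/10)/(2*w))
-206771 + f(-182) = -206771 + (1/220)*(1 + 121*(-182))/(-182) = -206771 + (1/220)*(-1/182)*(1 - 22022) = -206771 + (1/220)*(-1/182)*(-22021) = -206771 + 22021/40040 = -8279088819/40040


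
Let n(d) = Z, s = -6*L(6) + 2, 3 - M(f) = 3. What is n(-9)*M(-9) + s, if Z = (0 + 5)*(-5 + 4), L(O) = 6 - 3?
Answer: -16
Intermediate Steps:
M(f) = 0 (M(f) = 3 - 1*3 = 3 - 3 = 0)
L(O) = 3
s = -16 (s = -6*3 + 2 = -18 + 2 = -16)
Z = -5 (Z = 5*(-1) = -5)
n(d) = -5
n(-9)*M(-9) + s = -5*0 - 16 = 0 - 16 = -16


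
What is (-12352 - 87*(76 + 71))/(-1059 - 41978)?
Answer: 25141/43037 ≈ 0.58417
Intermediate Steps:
(-12352 - 87*(76 + 71))/(-1059 - 41978) = (-12352 - 87*147)/(-43037) = (-12352 - 12789)*(-1/43037) = -25141*(-1/43037) = 25141/43037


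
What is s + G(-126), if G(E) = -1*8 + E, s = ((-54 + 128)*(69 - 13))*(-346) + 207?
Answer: -1433751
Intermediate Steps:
s = -1433617 (s = (74*56)*(-346) + 207 = 4144*(-346) + 207 = -1433824 + 207 = -1433617)
G(E) = -8 + E
s + G(-126) = -1433617 + (-8 - 126) = -1433617 - 134 = -1433751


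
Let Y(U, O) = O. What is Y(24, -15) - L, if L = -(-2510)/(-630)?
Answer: -694/63 ≈ -11.016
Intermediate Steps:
L = -251/63 (L = -(-2510)*(-1)/630 = -1*251/63 = -251/63 ≈ -3.9841)
Y(24, -15) - L = -15 - 1*(-251/63) = -15 + 251/63 = -694/63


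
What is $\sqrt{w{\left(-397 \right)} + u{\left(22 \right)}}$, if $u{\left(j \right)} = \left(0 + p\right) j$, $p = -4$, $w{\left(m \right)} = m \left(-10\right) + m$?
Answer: $\sqrt{3485} \approx 59.034$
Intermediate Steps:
$w{\left(m \right)} = - 9 m$ ($w{\left(m \right)} = - 10 m + m = - 9 m$)
$u{\left(j \right)} = - 4 j$ ($u{\left(j \right)} = \left(0 - 4\right) j = - 4 j$)
$\sqrt{w{\left(-397 \right)} + u{\left(22 \right)}} = \sqrt{\left(-9\right) \left(-397\right) - 88} = \sqrt{3573 - 88} = \sqrt{3485}$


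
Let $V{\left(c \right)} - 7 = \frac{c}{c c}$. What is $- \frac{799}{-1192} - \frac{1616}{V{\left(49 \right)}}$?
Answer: $- \frac{11764059}{51256} \approx -229.52$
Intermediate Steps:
$V{\left(c \right)} = 7 + \frac{1}{c}$ ($V{\left(c \right)} = 7 + \frac{c}{c c} = 7 + \frac{c}{c^{2}} = 7 + \frac{1}{c}$)
$- \frac{799}{-1192} - \frac{1616}{V{\left(49 \right)}} = - \frac{799}{-1192} - \frac{1616}{7 + \frac{1}{49}} = \left(-799\right) \left(- \frac{1}{1192}\right) - \frac{1616}{7 + \frac{1}{49}} = \frac{799}{1192} - \frac{1616}{\frac{344}{49}} = \frac{799}{1192} - \frac{9898}{43} = - \frac{11764059}{51256}$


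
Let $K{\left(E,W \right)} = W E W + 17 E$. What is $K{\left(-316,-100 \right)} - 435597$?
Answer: $-3600969$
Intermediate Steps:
$K{\left(E,W \right)} = 17 E + E W^{2}$ ($K{\left(E,W \right)} = E W W + 17 E = E W^{2} + 17 E = 17 E + E W^{2}$)
$K{\left(-316,-100 \right)} - 435597 = - 316 \left(17 + \left(-100\right)^{2}\right) - 435597 = - 316 \left(17 + 10000\right) - 435597 = \left(-316\right) 10017 - 435597 = -3165372 - 435597 = -3600969$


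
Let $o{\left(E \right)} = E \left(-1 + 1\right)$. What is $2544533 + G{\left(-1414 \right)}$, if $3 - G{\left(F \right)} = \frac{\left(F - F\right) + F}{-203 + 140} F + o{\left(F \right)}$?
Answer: $\frac{23186452}{9} \approx 2.5763 \cdot 10^{6}$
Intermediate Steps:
$o{\left(E \right)} = 0$ ($o{\left(E \right)} = E 0 = 0$)
$G{\left(F \right)} = 3 + \frac{F^{2}}{63}$ ($G{\left(F \right)} = 3 - \left(\frac{\left(F - F\right) + F}{-203 + 140} F + 0\right) = 3 - \left(\frac{0 + F}{-63} F + 0\right) = 3 - \left(F \left(- \frac{1}{63}\right) F + 0\right) = 3 - \left(- \frac{F}{63} F + 0\right) = 3 - \left(- \frac{F^{2}}{63} + 0\right) = 3 - - \frac{F^{2}}{63} = 3 + \frac{F^{2}}{63}$)
$2544533 + G{\left(-1414 \right)} = 2544533 + \left(3 + \frac{\left(-1414\right)^{2}}{63}\right) = 2544533 + \left(3 + \frac{1}{63} \cdot 1999396\right) = 2544533 + \left(3 + \frac{285628}{9}\right) = 2544533 + \frac{285655}{9} = \frac{23186452}{9}$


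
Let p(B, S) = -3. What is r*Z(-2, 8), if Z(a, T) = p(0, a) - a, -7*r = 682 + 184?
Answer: 866/7 ≈ 123.71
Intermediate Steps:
r = -866/7 (r = -(682 + 184)/7 = -1/7*866 = -866/7 ≈ -123.71)
Z(a, T) = -3 - a
r*Z(-2, 8) = -866*(-3 - 1*(-2))/7 = -866*(-3 + 2)/7 = -866/7*(-1) = 866/7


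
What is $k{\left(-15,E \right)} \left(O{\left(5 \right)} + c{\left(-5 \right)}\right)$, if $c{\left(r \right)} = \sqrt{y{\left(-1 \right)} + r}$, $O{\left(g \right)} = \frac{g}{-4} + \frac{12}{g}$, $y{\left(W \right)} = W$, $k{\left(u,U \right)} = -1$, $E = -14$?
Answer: $- \frac{23}{20} - i \sqrt{6} \approx -1.15 - 2.4495 i$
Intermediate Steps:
$O{\left(g \right)} = \frac{12}{g} - \frac{g}{4}$ ($O{\left(g \right)} = g \left(- \frac{1}{4}\right) + \frac{12}{g} = - \frac{g}{4} + \frac{12}{g} = \frac{12}{g} - \frac{g}{4}$)
$c{\left(r \right)} = \sqrt{-1 + r}$
$k{\left(-15,E \right)} \left(O{\left(5 \right)} + c{\left(-5 \right)}\right) = - (\left(\frac{12}{5} - \frac{5}{4}\right) + \sqrt{-1 - 5}) = - (\left(12 \cdot \frac{1}{5} - \frac{5}{4}\right) + \sqrt{-6}) = - (\left(\frac{12}{5} - \frac{5}{4}\right) + i \sqrt{6}) = - (\frac{23}{20} + i \sqrt{6}) = - \frac{23}{20} - i \sqrt{6}$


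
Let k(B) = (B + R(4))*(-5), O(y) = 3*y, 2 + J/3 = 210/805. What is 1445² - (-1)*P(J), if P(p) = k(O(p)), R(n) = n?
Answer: 48025915/23 ≈ 2.0881e+6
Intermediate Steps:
J = -120/23 (J = -6 + 3*(210/805) = -6 + 3*(210*(1/805)) = -6 + 3*(6/23) = -6 + 18/23 = -120/23 ≈ -5.2174)
k(B) = -20 - 5*B (k(B) = (B + 4)*(-5) = (4 + B)*(-5) = -20 - 5*B)
P(p) = -20 - 15*p
1445² - (-1)*P(J) = 1445² - (-1)*(-20 - 15*(-120/23)) = 2088025 - (-1)*(-20 + 1800/23) = 2088025 - (-1)*1340/23 = 2088025 - 1*(-1340/23) = 2088025 + 1340/23 = 48025915/23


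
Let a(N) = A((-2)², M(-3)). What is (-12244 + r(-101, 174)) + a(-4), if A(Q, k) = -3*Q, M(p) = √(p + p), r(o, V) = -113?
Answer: -12369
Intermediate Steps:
M(p) = √2*√p (M(p) = √(2*p) = √2*√p)
a(N) = -12 (a(N) = -3*(-2)² = -3*4 = -12)
(-12244 + r(-101, 174)) + a(-4) = (-12244 - 113) - 12 = -12357 - 12 = -12369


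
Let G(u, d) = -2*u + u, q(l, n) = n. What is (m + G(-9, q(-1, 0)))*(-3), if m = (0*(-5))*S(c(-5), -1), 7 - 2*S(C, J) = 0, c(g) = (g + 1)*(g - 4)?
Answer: -27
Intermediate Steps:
c(g) = (1 + g)*(-4 + g)
S(C, J) = 7/2 (S(C, J) = 7/2 - 1/2*0 = 7/2 + 0 = 7/2)
m = 0 (m = (0*(-5))*(7/2) = 0*(7/2) = 0)
G(u, d) = -u
(m + G(-9, q(-1, 0)))*(-3) = (0 - 1*(-9))*(-3) = (0 + 9)*(-3) = 9*(-3) = -27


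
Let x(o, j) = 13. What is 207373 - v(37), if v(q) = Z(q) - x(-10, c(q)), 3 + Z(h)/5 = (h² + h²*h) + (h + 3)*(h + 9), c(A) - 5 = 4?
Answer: -61909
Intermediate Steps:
c(A) = 9 (c(A) = 5 + 4 = 9)
Z(h) = -15 + 5*h² + 5*h³ + 5*(3 + h)*(9 + h) (Z(h) = -15 + 5*((h² + h²*h) + (h + 3)*(h + 9)) = -15 + 5*((h² + h³) + (3 + h)*(9 + h)) = -15 + 5*(h² + h³ + (3 + h)*(9 + h)) = -15 + (5*h² + 5*h³ + 5*(3 + h)*(9 + h)) = -15 + 5*h² + 5*h³ + 5*(3 + h)*(9 + h))
v(q) = 107 + 5*q³ + 10*q² + 60*q (v(q) = (120 + 5*q³ + 10*q² + 60*q) - 1*13 = (120 + 5*q³ + 10*q² + 60*q) - 13 = 107 + 5*q³ + 10*q² + 60*q)
207373 - v(37) = 207373 - (107 + 5*37³ + 10*37² + 60*37) = 207373 - (107 + 5*50653 + 10*1369 + 2220) = 207373 - (107 + 253265 + 13690 + 2220) = 207373 - 1*269282 = 207373 - 269282 = -61909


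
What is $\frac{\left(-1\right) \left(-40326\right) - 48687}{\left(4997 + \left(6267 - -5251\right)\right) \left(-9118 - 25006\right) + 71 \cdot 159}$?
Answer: $\frac{2787}{187848857} \approx 1.4836 \cdot 10^{-5}$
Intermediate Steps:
$\frac{\left(-1\right) \left(-40326\right) - 48687}{\left(4997 + \left(6267 - -5251\right)\right) \left(-9118 - 25006\right) + 71 \cdot 159} = \frac{40326 - 48687}{\left(4997 + \left(6267 + 5251\right)\right) \left(-34124\right) + 11289} = - \frac{8361}{\left(4997 + 11518\right) \left(-34124\right) + 11289} = - \frac{8361}{16515 \left(-34124\right) + 11289} = - \frac{8361}{-563557860 + 11289} = - \frac{8361}{-563546571} = \left(-8361\right) \left(- \frac{1}{563546571}\right) = \frac{2787}{187848857}$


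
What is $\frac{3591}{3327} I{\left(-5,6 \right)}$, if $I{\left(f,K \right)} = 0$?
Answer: $0$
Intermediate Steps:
$\frac{3591}{3327} I{\left(-5,6 \right)} = \frac{3591}{3327} \cdot 0 = 3591 \cdot \frac{1}{3327} \cdot 0 = \frac{1197}{1109} \cdot 0 = 0$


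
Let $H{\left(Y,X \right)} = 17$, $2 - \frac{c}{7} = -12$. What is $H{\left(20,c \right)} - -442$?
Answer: $459$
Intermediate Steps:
$c = 98$ ($c = 14 - -84 = 14 + 84 = 98$)
$H{\left(20,c \right)} - -442 = 17 - -442 = 17 + 442 = 459$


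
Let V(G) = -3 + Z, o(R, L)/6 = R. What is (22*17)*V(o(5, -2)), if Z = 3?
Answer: 0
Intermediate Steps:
o(R, L) = 6*R
V(G) = 0 (V(G) = -3 + 3 = 0)
(22*17)*V(o(5, -2)) = (22*17)*0 = 374*0 = 0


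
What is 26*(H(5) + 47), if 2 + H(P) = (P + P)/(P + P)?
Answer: 1196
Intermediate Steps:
H(P) = -1 (H(P) = -2 + (P + P)/(P + P) = -2 + (2*P)/((2*P)) = -2 + (2*P)*(1/(2*P)) = -2 + 1 = -1)
26*(H(5) + 47) = 26*(-1 + 47) = 26*46 = 1196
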